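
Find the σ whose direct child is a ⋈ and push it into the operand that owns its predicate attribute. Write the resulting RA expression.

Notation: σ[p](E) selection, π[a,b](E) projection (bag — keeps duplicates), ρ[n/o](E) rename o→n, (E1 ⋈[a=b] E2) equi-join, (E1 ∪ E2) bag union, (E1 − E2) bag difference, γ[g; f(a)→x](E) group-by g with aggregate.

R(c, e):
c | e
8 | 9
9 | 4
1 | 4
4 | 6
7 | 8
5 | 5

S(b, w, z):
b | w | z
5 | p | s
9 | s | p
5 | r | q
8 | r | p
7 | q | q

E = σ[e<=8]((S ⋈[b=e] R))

σ filters on e, owned by the right side.
E' = (S ⋈[b=e] σ[e<=8](R))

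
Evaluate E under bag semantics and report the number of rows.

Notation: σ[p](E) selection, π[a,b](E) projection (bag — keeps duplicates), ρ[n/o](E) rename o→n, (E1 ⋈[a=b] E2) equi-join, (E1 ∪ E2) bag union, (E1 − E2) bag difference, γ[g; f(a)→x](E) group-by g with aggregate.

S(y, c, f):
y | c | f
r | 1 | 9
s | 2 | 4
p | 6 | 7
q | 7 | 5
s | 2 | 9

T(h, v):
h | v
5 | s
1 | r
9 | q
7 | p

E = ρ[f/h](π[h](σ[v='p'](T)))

Row counts bottom-up:
  T → 4
  σ[v='p'](T) → 1
  π[h](σ[v='p'](T)) → 1
  ρ[f/h](π[h](σ[v='p'](T))) → 1

|E| = 1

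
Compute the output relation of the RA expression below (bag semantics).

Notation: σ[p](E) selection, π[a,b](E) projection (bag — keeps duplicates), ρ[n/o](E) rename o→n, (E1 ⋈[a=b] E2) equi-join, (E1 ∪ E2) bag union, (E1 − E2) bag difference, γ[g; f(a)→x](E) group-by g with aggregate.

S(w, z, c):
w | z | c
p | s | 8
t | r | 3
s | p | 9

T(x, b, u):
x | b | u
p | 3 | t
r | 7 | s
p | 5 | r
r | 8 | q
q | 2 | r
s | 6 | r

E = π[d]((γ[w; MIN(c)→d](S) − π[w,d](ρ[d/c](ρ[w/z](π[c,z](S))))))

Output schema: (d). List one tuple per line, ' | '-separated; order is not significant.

Subexpression sizes:
  S → 3
  γ[w; MIN(c)→d](S) → 3
  S → 3
  π[c,z](S) → 3
  ρ[w/z](π[c,z](S)) → 3
  ρ[d/c](ρ[w/z](π[c,z](S))) → 3
  π[w,d](ρ[d/c](ρ[w/z](π[c,z](S)))) → 3
  (γ[w; MIN(c)→d](S) − π[w,d](ρ[d/c](ρ[w/z](π[c,z](S))))) → 3
  π[d]((γ[w; MIN(c)→d](S) − π[w,d](ρ[d/c](ρ[w/z](π[c,z](S)))))) → 3

== RESULT ==
d
3
8
9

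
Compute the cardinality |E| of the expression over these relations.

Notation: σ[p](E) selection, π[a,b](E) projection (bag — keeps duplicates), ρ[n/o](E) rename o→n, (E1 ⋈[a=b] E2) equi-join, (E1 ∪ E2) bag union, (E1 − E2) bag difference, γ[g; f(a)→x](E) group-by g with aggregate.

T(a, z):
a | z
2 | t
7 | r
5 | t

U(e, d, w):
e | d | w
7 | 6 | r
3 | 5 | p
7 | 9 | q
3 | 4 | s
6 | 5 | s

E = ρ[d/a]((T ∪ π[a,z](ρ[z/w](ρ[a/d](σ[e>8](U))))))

Stepwise |·|:
  T → 3
  U → 5
  σ[e>8](U) → 0
  ρ[a/d](σ[e>8](U)) → 0
  ρ[z/w](ρ[a/d](σ[e>8](U))) → 0
  π[a,z](ρ[z/w](ρ[a/d](σ[e>8](U)))) → 0
  (T ∪ π[a,z](ρ[z/w](ρ[a/d](σ[e>8](U))))) → 3
  ρ[d/a]((T ∪ π[a,z](ρ[z/w](ρ[a/d](σ[e>8](U)))))) → 3

|E| = 3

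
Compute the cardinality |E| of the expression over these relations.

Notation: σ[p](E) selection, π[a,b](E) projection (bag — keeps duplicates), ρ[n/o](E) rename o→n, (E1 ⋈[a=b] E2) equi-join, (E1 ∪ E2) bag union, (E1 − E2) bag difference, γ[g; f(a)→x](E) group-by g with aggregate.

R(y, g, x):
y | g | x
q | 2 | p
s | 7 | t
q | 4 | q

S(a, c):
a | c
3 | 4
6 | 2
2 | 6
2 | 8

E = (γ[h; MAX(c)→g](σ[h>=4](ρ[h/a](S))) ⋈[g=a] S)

Per-node cardinality:
  S → 4
  ρ[h/a](S) → 4
  σ[h>=4](ρ[h/a](S)) → 1
  γ[h; MAX(c)→g](σ[h>=4](ρ[h/a](S))) → 1
  S → 4
  (γ[h; MAX(c)→g](σ[h>=4](ρ[h/a](S))) ⋈[g=a] S) → 2

|E| = 2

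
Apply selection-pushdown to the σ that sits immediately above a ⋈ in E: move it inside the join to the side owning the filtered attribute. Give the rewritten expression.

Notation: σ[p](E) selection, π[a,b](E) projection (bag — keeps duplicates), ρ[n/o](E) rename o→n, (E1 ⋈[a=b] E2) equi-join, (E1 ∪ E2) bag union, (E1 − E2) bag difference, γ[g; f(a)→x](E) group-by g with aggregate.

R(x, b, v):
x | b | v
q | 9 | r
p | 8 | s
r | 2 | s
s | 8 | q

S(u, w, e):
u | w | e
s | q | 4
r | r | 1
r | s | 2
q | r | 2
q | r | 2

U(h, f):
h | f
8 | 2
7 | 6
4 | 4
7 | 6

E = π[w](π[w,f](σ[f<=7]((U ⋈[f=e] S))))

σ filters on f, owned by the left side.
E' = π[w](π[w,f]((σ[f<=7](U) ⋈[f=e] S)))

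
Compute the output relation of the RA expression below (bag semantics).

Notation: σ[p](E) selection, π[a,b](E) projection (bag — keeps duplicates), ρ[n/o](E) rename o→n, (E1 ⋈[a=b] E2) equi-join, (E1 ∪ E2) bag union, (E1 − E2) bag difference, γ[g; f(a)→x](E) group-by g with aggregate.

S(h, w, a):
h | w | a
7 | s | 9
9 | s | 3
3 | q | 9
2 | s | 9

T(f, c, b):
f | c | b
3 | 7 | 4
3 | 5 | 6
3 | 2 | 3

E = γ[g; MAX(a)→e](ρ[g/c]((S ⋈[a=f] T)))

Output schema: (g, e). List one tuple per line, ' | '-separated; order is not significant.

Stepwise |·|:
  S → 4
  T → 3
  (S ⋈[a=f] T) → 3
  ρ[g/c]((S ⋈[a=f] T)) → 3
  γ[g; MAX(a)→e](ρ[g/c]((S ⋈[a=f] T))) → 3

== RESULT ==
g | e
2 | 3
5 | 3
7 | 3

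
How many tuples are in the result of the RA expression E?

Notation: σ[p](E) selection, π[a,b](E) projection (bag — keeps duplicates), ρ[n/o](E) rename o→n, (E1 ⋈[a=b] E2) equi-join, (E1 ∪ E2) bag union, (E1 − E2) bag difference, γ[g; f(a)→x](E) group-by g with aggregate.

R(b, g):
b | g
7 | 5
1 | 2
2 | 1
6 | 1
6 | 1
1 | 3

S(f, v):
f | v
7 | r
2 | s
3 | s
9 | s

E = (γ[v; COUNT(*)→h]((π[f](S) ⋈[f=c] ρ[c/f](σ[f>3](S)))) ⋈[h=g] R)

Subexpression sizes:
  S → 4
  π[f](S) → 4
  S → 4
  σ[f>3](S) → 2
  ρ[c/f](σ[f>3](S)) → 2
  (π[f](S) ⋈[f=c] ρ[c/f](σ[f>3](S))) → 2
  γ[v; COUNT(*)→h]((π[f](S) ⋈[f=c] ρ[c/f](σ[f>3](S)))) → 2
  R → 6
  (γ[v; COUNT(*)→h]((π[f](S) ⋈[f=c] ρ[c/f](σ[f>3](S)))) ⋈[h=g] R) → 6

|E| = 6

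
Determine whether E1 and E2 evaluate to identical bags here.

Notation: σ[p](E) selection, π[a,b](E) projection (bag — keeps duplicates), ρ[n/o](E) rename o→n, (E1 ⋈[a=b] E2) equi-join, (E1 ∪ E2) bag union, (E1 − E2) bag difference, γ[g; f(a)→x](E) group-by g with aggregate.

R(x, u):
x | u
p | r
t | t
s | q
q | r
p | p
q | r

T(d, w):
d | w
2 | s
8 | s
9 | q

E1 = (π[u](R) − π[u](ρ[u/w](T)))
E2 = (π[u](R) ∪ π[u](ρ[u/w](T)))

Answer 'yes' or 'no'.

E1 stepwise |·|:
  R → 6
  π[u](R) → 6
  T → 3
  ρ[u/w](T) → 3
  π[u](ρ[u/w](T)) → 3
  (π[u](R) − π[u](ρ[u/w](T))) → 5
E2 stepwise |·|:
  R → 6
  π[u](R) → 6
  T → 3
  ρ[u/w](T) → 3
  π[u](ρ[u/w](T)) → 3
  (π[u](R) ∪ π[u](ρ[u/w](T))) → 9

E1 result:
u
p
r
r
r
t
E2 result:
u
p
q
q
r
r
r
s
s
t
Witness: ('q',) appears 0× in E1 but 2× in E2.

no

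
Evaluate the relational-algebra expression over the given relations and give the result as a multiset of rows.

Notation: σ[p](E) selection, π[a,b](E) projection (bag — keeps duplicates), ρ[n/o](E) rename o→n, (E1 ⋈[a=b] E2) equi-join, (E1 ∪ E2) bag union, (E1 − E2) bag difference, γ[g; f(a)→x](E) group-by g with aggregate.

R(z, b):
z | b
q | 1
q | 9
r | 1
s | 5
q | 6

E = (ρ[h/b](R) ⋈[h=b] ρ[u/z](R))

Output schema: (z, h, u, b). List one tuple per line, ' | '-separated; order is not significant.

Subexpression sizes:
  R → 5
  ρ[h/b](R) → 5
  R → 5
  ρ[u/z](R) → 5
  (ρ[h/b](R) ⋈[h=b] ρ[u/z](R)) → 7

== RESULT ==
z | h | u | b
q | 1 | q | 1
q | 1 | r | 1
q | 6 | q | 6
q | 9 | q | 9
r | 1 | q | 1
r | 1 | r | 1
s | 5 | s | 5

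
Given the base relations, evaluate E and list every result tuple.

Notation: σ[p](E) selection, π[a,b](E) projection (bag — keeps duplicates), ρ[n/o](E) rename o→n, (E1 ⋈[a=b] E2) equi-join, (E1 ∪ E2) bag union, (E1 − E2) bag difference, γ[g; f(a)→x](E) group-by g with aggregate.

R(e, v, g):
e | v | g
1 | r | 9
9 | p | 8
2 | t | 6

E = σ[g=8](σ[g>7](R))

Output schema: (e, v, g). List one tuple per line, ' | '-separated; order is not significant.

Row counts bottom-up:
  R → 3
  σ[g>7](R) → 2
  σ[g=8](σ[g>7](R)) → 1

== RESULT ==
e | v | g
9 | p | 8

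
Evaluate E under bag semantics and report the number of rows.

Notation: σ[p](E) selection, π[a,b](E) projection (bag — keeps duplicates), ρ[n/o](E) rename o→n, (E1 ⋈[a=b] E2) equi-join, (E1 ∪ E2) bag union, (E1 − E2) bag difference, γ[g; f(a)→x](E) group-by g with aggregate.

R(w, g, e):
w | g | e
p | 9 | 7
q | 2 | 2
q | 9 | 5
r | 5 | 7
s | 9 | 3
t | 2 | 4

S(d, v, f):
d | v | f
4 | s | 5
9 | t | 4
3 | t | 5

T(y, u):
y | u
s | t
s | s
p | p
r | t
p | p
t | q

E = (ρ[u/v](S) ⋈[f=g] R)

Stepwise |·|:
  S → 3
  ρ[u/v](S) → 3
  R → 6
  (ρ[u/v](S) ⋈[f=g] R) → 2

|E| = 2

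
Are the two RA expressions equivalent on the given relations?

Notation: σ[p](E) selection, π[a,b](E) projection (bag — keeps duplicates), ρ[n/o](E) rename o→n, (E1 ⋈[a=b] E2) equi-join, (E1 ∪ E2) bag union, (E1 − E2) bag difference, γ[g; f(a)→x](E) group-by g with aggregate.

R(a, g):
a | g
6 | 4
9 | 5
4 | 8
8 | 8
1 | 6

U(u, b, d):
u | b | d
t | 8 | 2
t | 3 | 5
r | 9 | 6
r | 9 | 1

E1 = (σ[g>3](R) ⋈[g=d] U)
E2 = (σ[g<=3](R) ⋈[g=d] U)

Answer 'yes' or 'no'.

E1 row counts bottom-up:
  R → 5
  σ[g>3](R) → 5
  U → 4
  (σ[g>3](R) ⋈[g=d] U) → 2
E2 row counts bottom-up:
  R → 5
  σ[g<=3](R) → 0
  U → 4
  (σ[g<=3](R) ⋈[g=d] U) → 0

E1 result:
a | g | u | b | d
1 | 6 | r | 9 | 6
9 | 5 | t | 3 | 5
E2 result:
a | g | u | b | d
(0 rows)
Witness: (1, 6, 'r', 9, 6) appears 1× in E1 but 0× in E2.

no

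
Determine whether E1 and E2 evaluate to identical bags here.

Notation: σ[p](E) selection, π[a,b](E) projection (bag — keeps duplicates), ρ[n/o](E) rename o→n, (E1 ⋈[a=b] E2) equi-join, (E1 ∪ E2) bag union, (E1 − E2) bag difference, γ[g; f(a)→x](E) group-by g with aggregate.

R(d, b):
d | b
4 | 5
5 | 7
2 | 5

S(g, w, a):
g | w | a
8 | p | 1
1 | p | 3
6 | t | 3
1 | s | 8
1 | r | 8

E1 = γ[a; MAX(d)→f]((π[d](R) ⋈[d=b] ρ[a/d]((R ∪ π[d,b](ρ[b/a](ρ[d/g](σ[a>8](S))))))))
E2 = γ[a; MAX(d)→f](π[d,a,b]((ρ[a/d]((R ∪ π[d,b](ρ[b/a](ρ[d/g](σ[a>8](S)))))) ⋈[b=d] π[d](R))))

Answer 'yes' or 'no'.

E1 row counts bottom-up:
  R → 3
  π[d](R) → 3
  R → 3
  S → 5
  σ[a>8](S) → 0
  ρ[d/g](σ[a>8](S)) → 0
  ρ[b/a](ρ[d/g](σ[a>8](S))) → 0
  π[d,b](ρ[b/a](ρ[d/g](σ[a>8](S)))) → 0
  (R ∪ π[d,b](ρ[b/a](ρ[d/g](σ[a>8](S))))) → 3
  ρ[a/d]((R ∪ π[d,b](ρ[b/a](ρ[d/g](σ[a>8](S)))))) → 3
  (π[d](R) ⋈[d=b] ρ[a/d]((R ∪ π[d,b](ρ[b/a](ρ[d/g](σ[a>8](S))))))) → 2
  γ[a; MAX(d)→f]((π[d](R) ⋈[d=b] ρ[a/d]((R ∪ π[d,b](ρ[b/a](ρ[d/g](σ[a>8](S)))))))) → 2
E2 row counts bottom-up:
  R → 3
  S → 5
  σ[a>8](S) → 0
  ρ[d/g](σ[a>8](S)) → 0
  ρ[b/a](ρ[d/g](σ[a>8](S))) → 0
  π[d,b](ρ[b/a](ρ[d/g](σ[a>8](S)))) → 0
  (R ∪ π[d,b](ρ[b/a](ρ[d/g](σ[a>8](S))))) → 3
  ρ[a/d]((R ∪ π[d,b](ρ[b/a](ρ[d/g](σ[a>8](S)))))) → 3
  R → 3
  π[d](R) → 3
  (ρ[a/d]((R ∪ π[d,b](ρ[b/a](ρ[d/g](σ[a>8](S)))))) ⋈[b=d] π[d](R)) → 2
  π[d,a,b]((ρ[a/d]((R ∪ π[d,b](ρ[b/a](ρ[d/g](σ[a>8](S)))))) ⋈[b=d] π[d](R))) → 2
  γ[a; MAX(d)→f](π[d,a,b]((ρ[a/d]((R ∪ π[d,b](ρ[b/a](ρ[d/g](σ[a>8](S)))))) ⋈[b=d] π[d](R)))) → 2

E1 and E2 produce the same multiset:
a | f
2 | 5
4 | 5

yes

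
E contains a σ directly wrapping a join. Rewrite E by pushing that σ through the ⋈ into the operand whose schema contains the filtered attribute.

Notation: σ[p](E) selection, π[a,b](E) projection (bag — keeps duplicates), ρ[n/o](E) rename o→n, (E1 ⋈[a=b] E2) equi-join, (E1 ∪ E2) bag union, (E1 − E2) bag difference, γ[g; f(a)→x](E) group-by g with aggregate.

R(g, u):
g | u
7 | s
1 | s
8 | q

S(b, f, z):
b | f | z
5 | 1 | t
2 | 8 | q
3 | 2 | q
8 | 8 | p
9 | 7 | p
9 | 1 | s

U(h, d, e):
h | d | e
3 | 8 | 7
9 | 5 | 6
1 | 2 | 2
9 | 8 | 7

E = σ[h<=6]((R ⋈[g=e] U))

σ filters on h, owned by the right side.
E' = (R ⋈[g=e] σ[h<=6](U))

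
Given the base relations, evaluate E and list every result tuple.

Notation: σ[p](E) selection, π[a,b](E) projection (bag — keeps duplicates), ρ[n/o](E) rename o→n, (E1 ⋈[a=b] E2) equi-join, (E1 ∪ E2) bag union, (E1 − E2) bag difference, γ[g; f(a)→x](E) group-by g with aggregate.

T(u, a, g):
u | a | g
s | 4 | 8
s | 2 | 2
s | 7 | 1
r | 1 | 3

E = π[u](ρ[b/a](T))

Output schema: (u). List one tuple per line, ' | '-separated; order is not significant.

Subexpression sizes:
  T → 4
  ρ[b/a](T) → 4
  π[u](ρ[b/a](T)) → 4

== RESULT ==
u
r
s
s
s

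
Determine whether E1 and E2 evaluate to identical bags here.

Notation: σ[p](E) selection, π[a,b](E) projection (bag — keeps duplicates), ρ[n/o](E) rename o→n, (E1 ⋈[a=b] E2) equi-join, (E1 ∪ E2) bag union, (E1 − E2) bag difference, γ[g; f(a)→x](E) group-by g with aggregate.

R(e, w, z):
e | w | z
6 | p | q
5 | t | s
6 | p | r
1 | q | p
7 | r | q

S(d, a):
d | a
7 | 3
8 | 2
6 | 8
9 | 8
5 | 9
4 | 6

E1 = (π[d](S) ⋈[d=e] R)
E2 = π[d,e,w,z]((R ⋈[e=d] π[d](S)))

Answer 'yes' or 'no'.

E1 stepwise |·|:
  S → 6
  π[d](S) → 6
  R → 5
  (π[d](S) ⋈[d=e] R) → 4
E2 stepwise |·|:
  R → 5
  S → 6
  π[d](S) → 6
  (R ⋈[e=d] π[d](S)) → 4
  π[d,e,w,z]((R ⋈[e=d] π[d](S))) → 4

E1 and E2 produce the same multiset:
d | e | w | z
5 | 5 | t | s
6 | 6 | p | q
6 | 6 | p | r
7 | 7 | r | q

yes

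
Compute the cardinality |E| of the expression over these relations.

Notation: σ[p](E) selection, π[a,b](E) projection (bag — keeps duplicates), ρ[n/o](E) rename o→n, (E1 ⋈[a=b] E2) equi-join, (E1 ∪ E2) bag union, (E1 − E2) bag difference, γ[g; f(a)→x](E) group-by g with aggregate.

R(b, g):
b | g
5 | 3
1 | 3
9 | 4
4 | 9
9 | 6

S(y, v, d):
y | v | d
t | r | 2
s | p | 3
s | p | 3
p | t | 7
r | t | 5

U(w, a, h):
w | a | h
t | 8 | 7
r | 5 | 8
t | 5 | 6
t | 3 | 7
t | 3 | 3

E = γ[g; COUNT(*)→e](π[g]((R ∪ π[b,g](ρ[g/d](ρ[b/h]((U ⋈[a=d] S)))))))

Subexpression sizes:
  R → 5
  U → 5
  S → 5
  (U ⋈[a=d] S) → 6
  ρ[b/h]((U ⋈[a=d] S)) → 6
  ρ[g/d](ρ[b/h]((U ⋈[a=d] S))) → 6
  π[b,g](ρ[g/d](ρ[b/h]((U ⋈[a=d] S)))) → 6
  (R ∪ π[b,g](ρ[g/d](ρ[b/h]((U ⋈[a=d] S))))) → 11
  π[g]((R ∪ π[b,g](ρ[g/d](ρ[b/h]((U ⋈[a=d] S)))))) → 11
  γ[g; COUNT(*)→e](π[g]((R ∪ π[b,g](ρ[g/d](ρ[b/h]((U ⋈[a=d] S))))))) → 5

|E| = 5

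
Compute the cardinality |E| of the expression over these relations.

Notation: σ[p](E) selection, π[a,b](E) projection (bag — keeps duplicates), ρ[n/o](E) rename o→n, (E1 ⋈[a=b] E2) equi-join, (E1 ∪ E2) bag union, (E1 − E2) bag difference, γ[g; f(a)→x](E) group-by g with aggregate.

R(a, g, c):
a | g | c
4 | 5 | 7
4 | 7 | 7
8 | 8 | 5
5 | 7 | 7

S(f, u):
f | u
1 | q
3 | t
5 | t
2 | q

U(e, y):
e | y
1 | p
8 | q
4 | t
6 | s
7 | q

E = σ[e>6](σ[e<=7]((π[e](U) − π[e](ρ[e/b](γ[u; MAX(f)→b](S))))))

Per-node cardinality:
  U → 5
  π[e](U) → 5
  S → 4
  γ[u; MAX(f)→b](S) → 2
  ρ[e/b](γ[u; MAX(f)→b](S)) → 2
  π[e](ρ[e/b](γ[u; MAX(f)→b](S))) → 2
  (π[e](U) − π[e](ρ[e/b](γ[u; MAX(f)→b](S)))) → 5
  σ[e<=7]((π[e](U) − π[e](ρ[e/b](γ[u; MAX(f)→b](S))))) → 4
  σ[e>6](σ[e<=7]((π[e](U) − π[e](ρ[e/b](γ[u; MAX(f)→b](S)))))) → 1

|E| = 1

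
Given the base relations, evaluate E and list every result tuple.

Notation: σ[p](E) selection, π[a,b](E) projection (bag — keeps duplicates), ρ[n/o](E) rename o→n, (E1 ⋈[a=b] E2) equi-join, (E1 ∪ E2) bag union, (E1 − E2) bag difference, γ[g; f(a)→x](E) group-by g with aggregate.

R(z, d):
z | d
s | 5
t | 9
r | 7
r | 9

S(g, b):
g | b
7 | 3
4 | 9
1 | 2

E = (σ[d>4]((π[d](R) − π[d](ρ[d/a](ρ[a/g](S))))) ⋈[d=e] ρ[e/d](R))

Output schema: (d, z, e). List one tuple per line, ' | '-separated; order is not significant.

Per-node cardinality:
  R → 4
  π[d](R) → 4
  S → 3
  ρ[a/g](S) → 3
  ρ[d/a](ρ[a/g](S)) → 3
  π[d](ρ[d/a](ρ[a/g](S))) → 3
  (π[d](R) − π[d](ρ[d/a](ρ[a/g](S)))) → 3
  σ[d>4]((π[d](R) − π[d](ρ[d/a](ρ[a/g](S))))) → 3
  R → 4
  ρ[e/d](R) → 4
  (σ[d>4]((π[d](R) − π[d](ρ[d/a](ρ[a/g](S))))) ⋈[d=e] ρ[e/d](R)) → 5

== RESULT ==
d | z | e
5 | s | 5
9 | r | 9
9 | r | 9
9 | t | 9
9 | t | 9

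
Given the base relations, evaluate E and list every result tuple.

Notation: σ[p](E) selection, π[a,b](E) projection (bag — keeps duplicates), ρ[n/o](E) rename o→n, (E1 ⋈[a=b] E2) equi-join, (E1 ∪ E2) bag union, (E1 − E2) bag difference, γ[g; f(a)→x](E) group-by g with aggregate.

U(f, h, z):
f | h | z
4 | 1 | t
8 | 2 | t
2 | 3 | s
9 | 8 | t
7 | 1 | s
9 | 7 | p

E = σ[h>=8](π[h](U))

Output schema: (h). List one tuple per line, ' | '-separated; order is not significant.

Row counts bottom-up:
  U → 6
  π[h](U) → 6
  σ[h>=8](π[h](U)) → 1

== RESULT ==
h
8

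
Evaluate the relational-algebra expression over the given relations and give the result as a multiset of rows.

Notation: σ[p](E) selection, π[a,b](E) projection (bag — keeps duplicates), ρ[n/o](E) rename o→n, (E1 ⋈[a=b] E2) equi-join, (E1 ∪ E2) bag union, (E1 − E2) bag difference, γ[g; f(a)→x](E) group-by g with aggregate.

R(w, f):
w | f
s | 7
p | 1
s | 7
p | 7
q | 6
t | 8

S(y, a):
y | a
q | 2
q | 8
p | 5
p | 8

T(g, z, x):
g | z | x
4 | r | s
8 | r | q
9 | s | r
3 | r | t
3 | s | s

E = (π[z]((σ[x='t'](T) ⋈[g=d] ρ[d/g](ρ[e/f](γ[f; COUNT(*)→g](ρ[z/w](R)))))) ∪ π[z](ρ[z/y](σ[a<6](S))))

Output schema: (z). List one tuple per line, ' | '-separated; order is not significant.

Row counts bottom-up:
  T → 5
  σ[x='t'](T) → 1
  R → 6
  ρ[z/w](R) → 6
  γ[f; COUNT(*)→g](ρ[z/w](R)) → 4
  ρ[e/f](γ[f; COUNT(*)→g](ρ[z/w](R))) → 4
  ρ[d/g](ρ[e/f](γ[f; COUNT(*)→g](ρ[z/w](R)))) → 4
  (σ[x='t'](T) ⋈[g=d] ρ[d/g](ρ[e/f](γ[f; COUNT(*)→g](ρ[z/w](R))))) → 1
  π[z]((σ[x='t'](T) ⋈[g=d] ρ[d/g](ρ[e/f](γ[f; COUNT(*)→g](ρ[z/w](R)))))) → 1
  S → 4
  σ[a<6](S) → 2
  ρ[z/y](σ[a<6](S)) → 2
  π[z](ρ[z/y](σ[a<6](S))) → 2
  (π[z]((σ[x='t'](T) ⋈[g=d] ρ[d/g](ρ[e/f](γ[f; COUNT(*)→g](ρ[z/w](R)))))) ∪ π[z](ρ[z/y](σ[a<6](S)))) → 3

== RESULT ==
z
p
q
r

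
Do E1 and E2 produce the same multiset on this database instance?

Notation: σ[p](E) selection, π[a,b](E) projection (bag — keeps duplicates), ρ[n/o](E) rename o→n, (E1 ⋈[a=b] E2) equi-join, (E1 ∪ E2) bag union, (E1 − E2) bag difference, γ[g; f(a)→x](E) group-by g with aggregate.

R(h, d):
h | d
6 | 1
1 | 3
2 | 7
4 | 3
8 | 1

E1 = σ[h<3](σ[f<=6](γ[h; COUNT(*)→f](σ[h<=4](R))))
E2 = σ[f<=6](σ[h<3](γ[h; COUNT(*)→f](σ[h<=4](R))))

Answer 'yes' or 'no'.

E1 subexpression sizes:
  R → 5
  σ[h<=4](R) → 3
  γ[h; COUNT(*)→f](σ[h<=4](R)) → 3
  σ[f<=6](γ[h; COUNT(*)→f](σ[h<=4](R))) → 3
  σ[h<3](σ[f<=6](γ[h; COUNT(*)→f](σ[h<=4](R)))) → 2
E2 subexpression sizes:
  R → 5
  σ[h<=4](R) → 3
  γ[h; COUNT(*)→f](σ[h<=4](R)) → 3
  σ[h<3](γ[h; COUNT(*)→f](σ[h<=4](R))) → 2
  σ[f<=6](σ[h<3](γ[h; COUNT(*)→f](σ[h<=4](R)))) → 2

E1 and E2 produce the same multiset:
h | f
1 | 1
2 | 1

yes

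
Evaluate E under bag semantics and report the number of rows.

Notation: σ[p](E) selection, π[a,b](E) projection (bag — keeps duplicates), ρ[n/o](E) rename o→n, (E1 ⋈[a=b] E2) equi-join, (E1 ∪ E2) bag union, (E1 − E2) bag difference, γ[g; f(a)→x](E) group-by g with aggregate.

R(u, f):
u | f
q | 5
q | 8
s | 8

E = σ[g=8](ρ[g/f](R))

Subexpression sizes:
  R → 3
  ρ[g/f](R) → 3
  σ[g=8](ρ[g/f](R)) → 2

|E| = 2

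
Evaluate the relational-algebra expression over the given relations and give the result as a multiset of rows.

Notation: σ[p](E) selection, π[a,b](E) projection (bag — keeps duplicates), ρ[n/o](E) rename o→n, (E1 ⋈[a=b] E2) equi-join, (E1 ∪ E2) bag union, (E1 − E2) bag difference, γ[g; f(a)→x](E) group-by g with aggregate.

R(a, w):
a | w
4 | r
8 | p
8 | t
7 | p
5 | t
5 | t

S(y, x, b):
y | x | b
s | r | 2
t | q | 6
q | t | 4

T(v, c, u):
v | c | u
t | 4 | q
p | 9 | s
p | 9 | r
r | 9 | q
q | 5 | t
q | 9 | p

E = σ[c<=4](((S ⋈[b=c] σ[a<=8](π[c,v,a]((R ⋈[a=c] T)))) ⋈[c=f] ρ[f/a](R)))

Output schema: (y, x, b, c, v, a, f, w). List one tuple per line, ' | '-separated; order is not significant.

Stepwise |·|:
  S → 3
  R → 6
  T → 6
  (R ⋈[a=c] T) → 3
  π[c,v,a]((R ⋈[a=c] T)) → 3
  σ[a<=8](π[c,v,a]((R ⋈[a=c] T))) → 3
  (S ⋈[b=c] σ[a<=8](π[c,v,a]((R ⋈[a=c] T)))) → 1
  R → 6
  ρ[f/a](R) → 6
  ((S ⋈[b=c] σ[a<=8](π[c,v,a]((R ⋈[a=c] T)))) ⋈[c=f] ρ[f/a](R)) → 1
  σ[c<=4](((S ⋈[b=c] σ[a<=8](π[c,v,a]((R ⋈[a=c] T)))) ⋈[c=f] ρ[f/a](R))) → 1

== RESULT ==
y | x | b | c | v | a | f | w
q | t | 4 | 4 | t | 4 | 4 | r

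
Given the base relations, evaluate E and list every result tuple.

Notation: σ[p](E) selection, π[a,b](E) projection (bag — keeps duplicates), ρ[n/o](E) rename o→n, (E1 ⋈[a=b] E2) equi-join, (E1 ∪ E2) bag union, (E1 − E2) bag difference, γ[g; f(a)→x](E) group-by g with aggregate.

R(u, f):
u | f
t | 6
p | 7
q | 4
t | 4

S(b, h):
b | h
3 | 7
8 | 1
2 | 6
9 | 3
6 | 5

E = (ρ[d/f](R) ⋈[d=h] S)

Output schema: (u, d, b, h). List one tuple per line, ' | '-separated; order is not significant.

Subexpression sizes:
  R → 4
  ρ[d/f](R) → 4
  S → 5
  (ρ[d/f](R) ⋈[d=h] S) → 2

== RESULT ==
u | d | b | h
p | 7 | 3 | 7
t | 6 | 2 | 6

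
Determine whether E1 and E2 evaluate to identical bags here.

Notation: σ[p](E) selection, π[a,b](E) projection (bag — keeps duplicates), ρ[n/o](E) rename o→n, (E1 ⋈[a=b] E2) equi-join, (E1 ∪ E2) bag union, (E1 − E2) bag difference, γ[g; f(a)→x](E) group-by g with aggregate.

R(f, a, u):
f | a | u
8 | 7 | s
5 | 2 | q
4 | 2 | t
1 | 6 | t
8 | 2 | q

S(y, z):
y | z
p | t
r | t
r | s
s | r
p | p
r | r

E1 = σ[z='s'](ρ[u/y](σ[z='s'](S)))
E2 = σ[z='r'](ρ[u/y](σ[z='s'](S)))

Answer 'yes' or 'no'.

E1 row counts bottom-up:
  S → 6
  σ[z='s'](S) → 1
  ρ[u/y](σ[z='s'](S)) → 1
  σ[z='s'](ρ[u/y](σ[z='s'](S))) → 1
E2 row counts bottom-up:
  S → 6
  σ[z='s'](S) → 1
  ρ[u/y](σ[z='s'](S)) → 1
  σ[z='r'](ρ[u/y](σ[z='s'](S))) → 0

E1 result:
u | z
r | s
E2 result:
u | z
(0 rows)
Witness: ('r', 's') appears 1× in E1 but 0× in E2.

no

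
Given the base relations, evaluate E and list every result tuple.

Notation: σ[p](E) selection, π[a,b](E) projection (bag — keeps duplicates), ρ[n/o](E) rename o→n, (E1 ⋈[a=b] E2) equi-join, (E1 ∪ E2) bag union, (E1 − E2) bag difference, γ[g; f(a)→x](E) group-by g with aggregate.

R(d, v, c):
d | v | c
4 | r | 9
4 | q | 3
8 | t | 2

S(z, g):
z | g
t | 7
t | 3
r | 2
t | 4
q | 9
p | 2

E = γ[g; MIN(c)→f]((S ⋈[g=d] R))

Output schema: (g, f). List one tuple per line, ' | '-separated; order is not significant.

Row counts bottom-up:
  S → 6
  R → 3
  (S ⋈[g=d] R) → 2
  γ[g; MIN(c)→f]((S ⋈[g=d] R)) → 1

== RESULT ==
g | f
4 | 3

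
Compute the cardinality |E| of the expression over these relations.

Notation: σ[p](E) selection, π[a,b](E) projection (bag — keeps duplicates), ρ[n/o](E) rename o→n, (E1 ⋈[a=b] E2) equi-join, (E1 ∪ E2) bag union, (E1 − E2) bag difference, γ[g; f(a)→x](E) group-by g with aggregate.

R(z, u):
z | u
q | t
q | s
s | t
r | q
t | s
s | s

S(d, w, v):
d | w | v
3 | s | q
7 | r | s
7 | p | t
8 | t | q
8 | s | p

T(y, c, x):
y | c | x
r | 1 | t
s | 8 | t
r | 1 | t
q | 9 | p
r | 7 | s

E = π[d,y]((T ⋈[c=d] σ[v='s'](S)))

Row counts bottom-up:
  T → 5
  S → 5
  σ[v='s'](S) → 1
  (T ⋈[c=d] σ[v='s'](S)) → 1
  π[d,y]((T ⋈[c=d] σ[v='s'](S))) → 1

|E| = 1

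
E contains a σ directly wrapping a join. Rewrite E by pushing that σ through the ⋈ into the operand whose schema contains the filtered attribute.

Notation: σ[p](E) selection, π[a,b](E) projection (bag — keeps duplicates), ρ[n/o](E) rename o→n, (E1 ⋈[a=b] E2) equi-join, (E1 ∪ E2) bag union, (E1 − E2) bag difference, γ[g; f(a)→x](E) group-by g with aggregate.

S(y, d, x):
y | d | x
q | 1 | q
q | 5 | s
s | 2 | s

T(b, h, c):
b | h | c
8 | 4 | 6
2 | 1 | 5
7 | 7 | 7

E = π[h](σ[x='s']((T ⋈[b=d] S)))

σ filters on x, owned by the right side.
E' = π[h]((T ⋈[b=d] σ[x='s'](S)))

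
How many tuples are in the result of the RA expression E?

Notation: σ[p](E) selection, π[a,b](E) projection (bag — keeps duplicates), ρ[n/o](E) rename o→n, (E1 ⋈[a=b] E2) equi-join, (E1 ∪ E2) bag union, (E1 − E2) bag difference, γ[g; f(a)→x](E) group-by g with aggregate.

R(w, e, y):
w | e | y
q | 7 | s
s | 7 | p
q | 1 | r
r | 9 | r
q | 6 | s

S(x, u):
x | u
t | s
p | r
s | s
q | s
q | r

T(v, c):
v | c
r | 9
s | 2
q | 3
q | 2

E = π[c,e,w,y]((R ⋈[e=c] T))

Stepwise |·|:
  R → 5
  T → 4
  (R ⋈[e=c] T) → 1
  π[c,e,w,y]((R ⋈[e=c] T)) → 1

|E| = 1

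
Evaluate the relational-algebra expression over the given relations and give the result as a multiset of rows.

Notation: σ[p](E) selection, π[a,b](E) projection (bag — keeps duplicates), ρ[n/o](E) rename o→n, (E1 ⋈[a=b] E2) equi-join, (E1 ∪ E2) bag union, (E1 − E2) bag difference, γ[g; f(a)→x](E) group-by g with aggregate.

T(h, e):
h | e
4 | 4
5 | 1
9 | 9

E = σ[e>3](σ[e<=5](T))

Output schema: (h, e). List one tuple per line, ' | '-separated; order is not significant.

Per-node cardinality:
  T → 3
  σ[e<=5](T) → 2
  σ[e>3](σ[e<=5](T)) → 1

== RESULT ==
h | e
4 | 4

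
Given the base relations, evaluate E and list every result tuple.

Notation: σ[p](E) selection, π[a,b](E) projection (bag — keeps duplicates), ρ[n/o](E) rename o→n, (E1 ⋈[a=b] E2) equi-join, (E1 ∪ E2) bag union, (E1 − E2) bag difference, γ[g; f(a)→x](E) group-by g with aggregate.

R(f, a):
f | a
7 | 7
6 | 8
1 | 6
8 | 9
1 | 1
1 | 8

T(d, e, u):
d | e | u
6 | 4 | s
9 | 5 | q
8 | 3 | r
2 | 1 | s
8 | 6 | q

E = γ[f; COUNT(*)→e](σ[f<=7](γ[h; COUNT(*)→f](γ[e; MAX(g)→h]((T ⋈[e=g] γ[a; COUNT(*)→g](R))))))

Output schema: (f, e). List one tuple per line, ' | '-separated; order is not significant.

Stepwise |·|:
  T → 5
  R → 6
  γ[a; COUNT(*)→g](R) → 5
  (T ⋈[e=g] γ[a; COUNT(*)→g](R)) → 4
  γ[e; MAX(g)→h]((T ⋈[e=g] γ[a; COUNT(*)→g](R))) → 1
  γ[h; COUNT(*)→f](γ[e; MAX(g)→h]((T ⋈[e=g] γ[a; COUNT(*)→g](R)))) → 1
  σ[f<=7](γ[h; COUNT(*)→f](γ[e; MAX(g)→h]((T ⋈[e=g] γ[a; COUNT(*)→g](R))))) → 1
  γ[f; COUNT(*)→e](σ[f<=7](γ[h; COUNT(*)→f](γ[e; MAX(g)→h]((T ⋈[e=g] γ[a; COUNT(*)→g](R)))))) → 1

== RESULT ==
f | e
1 | 1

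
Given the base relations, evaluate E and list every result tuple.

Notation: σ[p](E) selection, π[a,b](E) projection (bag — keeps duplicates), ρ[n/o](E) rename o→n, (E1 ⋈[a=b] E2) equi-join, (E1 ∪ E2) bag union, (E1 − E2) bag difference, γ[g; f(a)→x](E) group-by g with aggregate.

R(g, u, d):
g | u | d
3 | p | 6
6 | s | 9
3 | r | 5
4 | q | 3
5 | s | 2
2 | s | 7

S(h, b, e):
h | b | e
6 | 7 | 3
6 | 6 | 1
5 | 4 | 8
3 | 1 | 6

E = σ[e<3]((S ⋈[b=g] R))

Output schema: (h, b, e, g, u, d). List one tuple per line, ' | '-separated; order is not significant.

Row counts bottom-up:
  S → 4
  R → 6
  (S ⋈[b=g] R) → 2
  σ[e<3]((S ⋈[b=g] R)) → 1

== RESULT ==
h | b | e | g | u | d
6 | 6 | 1 | 6 | s | 9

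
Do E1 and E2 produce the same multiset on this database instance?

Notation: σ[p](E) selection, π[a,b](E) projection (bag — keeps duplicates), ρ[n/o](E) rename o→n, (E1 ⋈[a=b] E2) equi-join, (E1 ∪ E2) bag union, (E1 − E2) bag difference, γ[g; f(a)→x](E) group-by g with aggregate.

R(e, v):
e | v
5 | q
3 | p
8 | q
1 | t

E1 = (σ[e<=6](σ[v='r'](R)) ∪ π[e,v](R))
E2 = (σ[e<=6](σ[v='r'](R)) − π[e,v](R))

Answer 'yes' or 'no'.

E1 row counts bottom-up:
  R → 4
  σ[v='r'](R) → 0
  σ[e<=6](σ[v='r'](R)) → 0
  R → 4
  π[e,v](R) → 4
  (σ[e<=6](σ[v='r'](R)) ∪ π[e,v](R)) → 4
E2 row counts bottom-up:
  R → 4
  σ[v='r'](R) → 0
  σ[e<=6](σ[v='r'](R)) → 0
  R → 4
  π[e,v](R) → 4
  (σ[e<=6](σ[v='r'](R)) − π[e,v](R)) → 0

E1 result:
e | v
1 | t
3 | p
5 | q
8 | q
E2 result:
e | v
(0 rows)
Witness: (3, 'p') appears 1× in E1 but 0× in E2.

no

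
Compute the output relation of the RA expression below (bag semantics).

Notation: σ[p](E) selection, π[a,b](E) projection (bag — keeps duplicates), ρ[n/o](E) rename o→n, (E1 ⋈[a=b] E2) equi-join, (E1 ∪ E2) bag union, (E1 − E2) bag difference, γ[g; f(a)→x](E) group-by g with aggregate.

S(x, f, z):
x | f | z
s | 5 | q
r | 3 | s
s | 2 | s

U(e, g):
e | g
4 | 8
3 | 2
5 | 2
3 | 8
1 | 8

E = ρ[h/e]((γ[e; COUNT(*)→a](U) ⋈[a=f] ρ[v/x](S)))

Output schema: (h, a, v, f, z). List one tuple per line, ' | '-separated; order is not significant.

Subexpression sizes:
  U → 5
  γ[e; COUNT(*)→a](U) → 4
  S → 3
  ρ[v/x](S) → 3
  (γ[e; COUNT(*)→a](U) ⋈[a=f] ρ[v/x](S)) → 1
  ρ[h/e]((γ[e; COUNT(*)→a](U) ⋈[a=f] ρ[v/x](S))) → 1

== RESULT ==
h | a | v | f | z
3 | 2 | s | 2 | s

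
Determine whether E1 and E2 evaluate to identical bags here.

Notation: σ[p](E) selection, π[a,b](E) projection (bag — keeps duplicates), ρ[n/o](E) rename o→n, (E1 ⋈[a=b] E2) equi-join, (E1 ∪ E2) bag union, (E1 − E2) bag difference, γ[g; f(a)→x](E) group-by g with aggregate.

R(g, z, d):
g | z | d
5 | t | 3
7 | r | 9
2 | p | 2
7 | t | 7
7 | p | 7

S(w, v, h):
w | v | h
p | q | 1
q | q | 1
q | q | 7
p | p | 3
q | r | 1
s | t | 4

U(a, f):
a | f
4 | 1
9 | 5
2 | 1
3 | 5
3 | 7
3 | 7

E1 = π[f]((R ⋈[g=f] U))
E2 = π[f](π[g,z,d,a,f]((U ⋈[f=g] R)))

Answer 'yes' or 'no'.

E1 row counts bottom-up:
  R → 5
  U → 6
  (R ⋈[g=f] U) → 8
  π[f]((R ⋈[g=f] U)) → 8
E2 row counts bottom-up:
  U → 6
  R → 5
  (U ⋈[f=g] R) → 8
  π[g,z,d,a,f]((U ⋈[f=g] R)) → 8
  π[f](π[g,z,d,a,f]((U ⋈[f=g] R))) → 8

E1 and E2 produce the same multiset:
f
5
5
7
7
7
7
7
7

yes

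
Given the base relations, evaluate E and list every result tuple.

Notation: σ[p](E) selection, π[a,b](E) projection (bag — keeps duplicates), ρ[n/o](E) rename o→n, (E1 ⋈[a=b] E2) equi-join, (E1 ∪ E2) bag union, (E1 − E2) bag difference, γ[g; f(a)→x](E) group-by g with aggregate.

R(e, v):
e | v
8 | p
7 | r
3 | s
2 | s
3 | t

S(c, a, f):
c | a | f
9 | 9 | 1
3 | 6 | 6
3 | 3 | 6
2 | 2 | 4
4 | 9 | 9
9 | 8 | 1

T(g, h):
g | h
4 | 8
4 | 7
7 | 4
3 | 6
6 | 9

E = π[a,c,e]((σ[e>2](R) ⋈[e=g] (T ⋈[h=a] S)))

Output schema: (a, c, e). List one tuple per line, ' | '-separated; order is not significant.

Per-node cardinality:
  R → 5
  σ[e>2](R) → 4
  T → 5
  S → 6
  (T ⋈[h=a] S) → 4
  (σ[e>2](R) ⋈[e=g] (T ⋈[h=a] S)) → 2
  π[a,c,e]((σ[e>2](R) ⋈[e=g] (T ⋈[h=a] S))) → 2

== RESULT ==
a | c | e
6 | 3 | 3
6 | 3 | 3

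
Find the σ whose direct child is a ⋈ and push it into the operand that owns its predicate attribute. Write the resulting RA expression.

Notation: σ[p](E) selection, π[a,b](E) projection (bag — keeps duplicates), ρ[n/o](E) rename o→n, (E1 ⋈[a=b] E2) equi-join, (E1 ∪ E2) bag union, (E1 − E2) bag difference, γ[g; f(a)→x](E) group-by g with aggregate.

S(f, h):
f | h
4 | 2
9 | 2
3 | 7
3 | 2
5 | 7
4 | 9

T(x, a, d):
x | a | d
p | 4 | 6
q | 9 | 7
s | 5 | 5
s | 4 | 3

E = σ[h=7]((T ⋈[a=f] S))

σ filters on h, owned by the right side.
E' = (T ⋈[a=f] σ[h=7](S))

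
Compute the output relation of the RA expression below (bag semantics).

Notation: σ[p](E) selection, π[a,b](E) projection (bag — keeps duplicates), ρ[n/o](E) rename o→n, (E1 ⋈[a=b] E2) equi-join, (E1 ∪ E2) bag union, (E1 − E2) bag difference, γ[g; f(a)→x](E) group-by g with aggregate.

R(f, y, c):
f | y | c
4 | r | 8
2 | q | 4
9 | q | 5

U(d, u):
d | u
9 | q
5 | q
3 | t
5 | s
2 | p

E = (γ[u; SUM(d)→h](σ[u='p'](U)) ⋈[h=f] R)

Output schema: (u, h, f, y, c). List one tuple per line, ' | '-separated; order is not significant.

Per-node cardinality:
  U → 5
  σ[u='p'](U) → 1
  γ[u; SUM(d)→h](σ[u='p'](U)) → 1
  R → 3
  (γ[u; SUM(d)→h](σ[u='p'](U)) ⋈[h=f] R) → 1

== RESULT ==
u | h | f | y | c
p | 2 | 2 | q | 4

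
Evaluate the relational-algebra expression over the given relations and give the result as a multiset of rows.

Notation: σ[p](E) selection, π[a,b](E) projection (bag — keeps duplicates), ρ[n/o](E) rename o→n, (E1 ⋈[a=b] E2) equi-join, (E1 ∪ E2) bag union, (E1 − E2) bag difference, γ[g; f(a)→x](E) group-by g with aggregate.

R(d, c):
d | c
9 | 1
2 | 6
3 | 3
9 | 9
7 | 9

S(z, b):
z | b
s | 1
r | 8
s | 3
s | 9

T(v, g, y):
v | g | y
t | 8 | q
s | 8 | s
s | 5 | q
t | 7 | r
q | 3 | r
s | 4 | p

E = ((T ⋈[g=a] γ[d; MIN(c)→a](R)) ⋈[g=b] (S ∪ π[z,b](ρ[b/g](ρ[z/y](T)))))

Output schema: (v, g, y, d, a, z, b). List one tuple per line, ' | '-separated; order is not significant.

Row counts bottom-up:
  T → 6
  R → 5
  γ[d; MIN(c)→a](R) → 4
  (T ⋈[g=a] γ[d; MIN(c)→a](R)) → 1
  S → 4
  T → 6
  ρ[z/y](T) → 6
  ρ[b/g](ρ[z/y](T)) → 6
  π[z,b](ρ[b/g](ρ[z/y](T))) → 6
  (S ∪ π[z,b](ρ[b/g](ρ[z/y](T)))) → 10
  ((T ⋈[g=a] γ[d; MIN(c)→a](R)) ⋈[g=b] (S ∪ π[z,b](ρ[b/g](ρ[z/y](T))))) → 2

== RESULT ==
v | g | y | d | a | z | b
q | 3 | r | 3 | 3 | r | 3
q | 3 | r | 3 | 3 | s | 3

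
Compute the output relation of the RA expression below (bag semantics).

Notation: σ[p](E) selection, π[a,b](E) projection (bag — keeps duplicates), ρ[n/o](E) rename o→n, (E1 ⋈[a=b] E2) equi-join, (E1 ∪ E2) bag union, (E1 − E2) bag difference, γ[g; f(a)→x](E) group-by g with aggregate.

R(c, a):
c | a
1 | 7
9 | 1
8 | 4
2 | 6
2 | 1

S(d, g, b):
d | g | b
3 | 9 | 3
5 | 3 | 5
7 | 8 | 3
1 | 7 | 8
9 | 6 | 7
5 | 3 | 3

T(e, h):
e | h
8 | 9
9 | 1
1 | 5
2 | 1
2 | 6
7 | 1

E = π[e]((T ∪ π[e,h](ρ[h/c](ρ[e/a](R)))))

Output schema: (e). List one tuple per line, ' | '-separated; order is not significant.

Per-node cardinality:
  T → 6
  R → 5
  ρ[e/a](R) → 5
  ρ[h/c](ρ[e/a](R)) → 5
  π[e,h](ρ[h/c](ρ[e/a](R))) → 5
  (T ∪ π[e,h](ρ[h/c](ρ[e/a](R)))) → 11
  π[e]((T ∪ π[e,h](ρ[h/c](ρ[e/a](R))))) → 11

== RESULT ==
e
1
1
1
2
2
4
6
7
7
8
9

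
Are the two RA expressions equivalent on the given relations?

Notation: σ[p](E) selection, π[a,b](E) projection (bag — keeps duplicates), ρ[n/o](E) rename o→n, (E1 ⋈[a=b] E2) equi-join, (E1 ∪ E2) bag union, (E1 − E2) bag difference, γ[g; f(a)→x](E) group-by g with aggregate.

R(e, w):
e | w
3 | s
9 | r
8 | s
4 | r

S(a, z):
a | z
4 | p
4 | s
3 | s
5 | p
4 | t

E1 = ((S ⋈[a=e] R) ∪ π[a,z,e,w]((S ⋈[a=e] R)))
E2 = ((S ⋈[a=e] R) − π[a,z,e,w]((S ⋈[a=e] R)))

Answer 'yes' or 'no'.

E1 subexpression sizes:
  S → 5
  R → 4
  (S ⋈[a=e] R) → 4
  S → 5
  R → 4
  (S ⋈[a=e] R) → 4
  π[a,z,e,w]((S ⋈[a=e] R)) → 4
  ((S ⋈[a=e] R) ∪ π[a,z,e,w]((S ⋈[a=e] R))) → 8
E2 subexpression sizes:
  S → 5
  R → 4
  (S ⋈[a=e] R) → 4
  S → 5
  R → 4
  (S ⋈[a=e] R) → 4
  π[a,z,e,w]((S ⋈[a=e] R)) → 4
  ((S ⋈[a=e] R) − π[a,z,e,w]((S ⋈[a=e] R))) → 0

E1 result:
a | z | e | w
3 | s | 3 | s
3 | s | 3 | s
4 | p | 4 | r
4 | p | 4 | r
4 | s | 4 | r
4 | s | 4 | r
4 | t | 4 | r
4 | t | 4 | r
E2 result:
a | z | e | w
(0 rows)
Witness: (4, 's', 4, 'r') appears 2× in E1 but 0× in E2.

no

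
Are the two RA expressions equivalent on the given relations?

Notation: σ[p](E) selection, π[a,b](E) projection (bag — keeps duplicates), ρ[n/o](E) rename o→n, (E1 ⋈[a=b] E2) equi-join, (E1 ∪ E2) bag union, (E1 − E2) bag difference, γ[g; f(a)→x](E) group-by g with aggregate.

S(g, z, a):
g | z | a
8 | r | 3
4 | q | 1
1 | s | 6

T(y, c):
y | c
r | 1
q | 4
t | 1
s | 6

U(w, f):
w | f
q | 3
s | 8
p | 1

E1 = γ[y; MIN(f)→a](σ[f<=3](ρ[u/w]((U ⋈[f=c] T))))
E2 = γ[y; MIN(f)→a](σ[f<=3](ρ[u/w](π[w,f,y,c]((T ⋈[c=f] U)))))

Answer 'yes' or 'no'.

E1 stepwise |·|:
  U → 3
  T → 4
  (U ⋈[f=c] T) → 2
  ρ[u/w]((U ⋈[f=c] T)) → 2
  σ[f<=3](ρ[u/w]((U ⋈[f=c] T))) → 2
  γ[y; MIN(f)→a](σ[f<=3](ρ[u/w]((U ⋈[f=c] T)))) → 2
E2 stepwise |·|:
  T → 4
  U → 3
  (T ⋈[c=f] U) → 2
  π[w,f,y,c]((T ⋈[c=f] U)) → 2
  ρ[u/w](π[w,f,y,c]((T ⋈[c=f] U))) → 2
  σ[f<=3](ρ[u/w](π[w,f,y,c]((T ⋈[c=f] U)))) → 2
  γ[y; MIN(f)→a](σ[f<=3](ρ[u/w](π[w,f,y,c]((T ⋈[c=f] U))))) → 2

E1 and E2 produce the same multiset:
y | a
r | 1
t | 1

yes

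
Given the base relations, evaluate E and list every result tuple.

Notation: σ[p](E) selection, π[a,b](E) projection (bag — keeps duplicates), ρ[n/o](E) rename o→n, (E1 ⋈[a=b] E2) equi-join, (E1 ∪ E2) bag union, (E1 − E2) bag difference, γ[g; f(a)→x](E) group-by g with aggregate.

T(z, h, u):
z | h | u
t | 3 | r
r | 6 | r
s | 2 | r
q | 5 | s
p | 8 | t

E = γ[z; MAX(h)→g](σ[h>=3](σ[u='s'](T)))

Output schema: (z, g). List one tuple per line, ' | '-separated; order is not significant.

Row counts bottom-up:
  T → 5
  σ[u='s'](T) → 1
  σ[h>=3](σ[u='s'](T)) → 1
  γ[z; MAX(h)→g](σ[h>=3](σ[u='s'](T))) → 1

== RESULT ==
z | g
q | 5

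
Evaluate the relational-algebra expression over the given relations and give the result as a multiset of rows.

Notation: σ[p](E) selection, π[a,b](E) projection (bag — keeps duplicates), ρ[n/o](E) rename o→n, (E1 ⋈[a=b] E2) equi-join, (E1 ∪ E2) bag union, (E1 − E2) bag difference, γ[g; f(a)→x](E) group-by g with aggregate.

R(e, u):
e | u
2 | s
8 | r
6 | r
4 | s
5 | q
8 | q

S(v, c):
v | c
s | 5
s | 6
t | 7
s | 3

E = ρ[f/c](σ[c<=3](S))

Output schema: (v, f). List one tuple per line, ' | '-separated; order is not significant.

Row counts bottom-up:
  S → 4
  σ[c<=3](S) → 1
  ρ[f/c](σ[c<=3](S)) → 1

== RESULT ==
v | f
s | 3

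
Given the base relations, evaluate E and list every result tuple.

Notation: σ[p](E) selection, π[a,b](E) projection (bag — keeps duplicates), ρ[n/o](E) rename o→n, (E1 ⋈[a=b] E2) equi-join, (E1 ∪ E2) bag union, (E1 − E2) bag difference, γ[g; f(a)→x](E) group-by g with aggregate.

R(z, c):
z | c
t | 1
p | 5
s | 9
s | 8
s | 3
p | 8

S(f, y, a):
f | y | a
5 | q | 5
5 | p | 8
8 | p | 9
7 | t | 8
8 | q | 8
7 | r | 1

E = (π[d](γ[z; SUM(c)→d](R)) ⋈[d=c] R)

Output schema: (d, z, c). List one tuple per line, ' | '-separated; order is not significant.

Per-node cardinality:
  R → 6
  γ[z; SUM(c)→d](R) → 3
  π[d](γ[z; SUM(c)→d](R)) → 3
  R → 6
  (π[d](γ[z; SUM(c)→d](R)) ⋈[d=c] R) → 1

== RESULT ==
d | z | c
1 | t | 1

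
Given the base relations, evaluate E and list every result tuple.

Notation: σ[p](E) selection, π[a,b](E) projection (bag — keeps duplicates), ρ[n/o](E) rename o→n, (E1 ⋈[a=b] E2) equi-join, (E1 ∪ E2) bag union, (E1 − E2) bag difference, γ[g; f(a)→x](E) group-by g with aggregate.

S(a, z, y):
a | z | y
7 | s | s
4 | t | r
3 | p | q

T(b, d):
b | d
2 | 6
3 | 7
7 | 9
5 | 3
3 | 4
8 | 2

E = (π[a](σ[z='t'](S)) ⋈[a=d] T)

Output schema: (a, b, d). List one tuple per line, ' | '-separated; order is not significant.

Subexpression sizes:
  S → 3
  σ[z='t'](S) → 1
  π[a](σ[z='t'](S)) → 1
  T → 6
  (π[a](σ[z='t'](S)) ⋈[a=d] T) → 1

== RESULT ==
a | b | d
4 | 3 | 4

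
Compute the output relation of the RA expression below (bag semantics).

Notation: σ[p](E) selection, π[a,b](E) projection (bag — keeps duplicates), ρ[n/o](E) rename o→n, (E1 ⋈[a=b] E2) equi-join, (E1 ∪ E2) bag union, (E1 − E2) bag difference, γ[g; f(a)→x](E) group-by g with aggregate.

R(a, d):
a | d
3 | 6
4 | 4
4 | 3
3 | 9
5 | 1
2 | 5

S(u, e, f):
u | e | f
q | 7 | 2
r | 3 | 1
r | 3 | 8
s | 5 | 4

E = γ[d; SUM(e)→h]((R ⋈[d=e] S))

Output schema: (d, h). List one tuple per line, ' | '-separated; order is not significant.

Stepwise |·|:
  R → 6
  S → 4
  (R ⋈[d=e] S) → 3
  γ[d; SUM(e)→h]((R ⋈[d=e] S)) → 2

== RESULT ==
d | h
3 | 6
5 | 5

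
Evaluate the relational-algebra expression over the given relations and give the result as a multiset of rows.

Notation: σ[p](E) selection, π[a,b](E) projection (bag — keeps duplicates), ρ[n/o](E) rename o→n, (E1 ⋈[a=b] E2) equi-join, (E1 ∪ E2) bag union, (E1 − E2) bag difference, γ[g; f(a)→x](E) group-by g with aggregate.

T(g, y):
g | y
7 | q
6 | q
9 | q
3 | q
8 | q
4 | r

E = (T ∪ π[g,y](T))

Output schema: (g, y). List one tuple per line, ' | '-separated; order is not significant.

Row counts bottom-up:
  T → 6
  T → 6
  π[g,y](T) → 6
  (T ∪ π[g,y](T)) → 12

== RESULT ==
g | y
3 | q
3 | q
4 | r
4 | r
6 | q
6 | q
7 | q
7 | q
8 | q
8 | q
9 | q
9 | q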